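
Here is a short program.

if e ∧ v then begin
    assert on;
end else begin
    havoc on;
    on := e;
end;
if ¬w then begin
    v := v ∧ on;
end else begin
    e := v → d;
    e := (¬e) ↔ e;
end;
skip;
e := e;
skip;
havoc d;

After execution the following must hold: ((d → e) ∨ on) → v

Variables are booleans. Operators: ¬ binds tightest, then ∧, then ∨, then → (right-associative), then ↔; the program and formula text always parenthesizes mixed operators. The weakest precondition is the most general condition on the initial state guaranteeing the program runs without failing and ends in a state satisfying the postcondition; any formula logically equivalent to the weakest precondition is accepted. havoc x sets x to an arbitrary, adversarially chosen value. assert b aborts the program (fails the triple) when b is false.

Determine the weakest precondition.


Working backward. After the program, ((d → e) ∨ on) → v must hold.
Before havoc d: ((e ∨ on) → v) ∧ v
Before skip: ((e ∨ on) → v) ∧ v
Before e := e: ((e ∨ on) → v) ∧ v
Before skip: ((e ∨ on) → v) ∧ v
Then branch requires ((e ∨ on) → (v ∧ on)) ∧ v ∧ on; else branch requires ((((¬(v → d)) ↔ (v → d)) ∨ on) → v) ∧ v.
Before the if: ((¬w) → (((e ∨ on) → (v ∧ on)) ∧ v ∧ on)) ∧ (w → (((((¬(v → d)) ↔ (v → d)) ∨ on) → v) ∧ v))
Then branch requires on ∧ ((¬w) → (((e ∨ on) → (v ∧ on)) ∧ v ∧ on)) ∧ (w → (((((¬(v → d)) ↔ (v → d)) ∨ on) → v) ∧ v)); else branch requires ((¬w) → ((e → (v ∧ e)) ∧ v ∧ e)) ∧ (w → (((((¬(v → d)) ↔ (v → d)) ∨ e) → v) ∧ v)).
Before the if: ((e ∧ v) → (on ∧ ((¬w) → (((e ∨ on) → (v ∧ on)) ∧ v ∧ on)) ∧ (w → (((((¬(v → d)) ↔ (v → d)) ∨ on) → v) ∧ v)))) ∧ ((¬(e ∧ v)) → (((¬w) → ((e → (v ∧ e)) ∧ v ∧ e)) ∧ (w → (((((¬(v → d)) ↔ (v → d)) ∨ e) → v) ∧ v))))
Answer: WP = ((e ∧ v) → (on ∧ ((¬w) → (((e ∨ on) → (v ∧ on)) ∧ v ∧ on)) ∧ (w → (((((¬(v → d)) ↔ (v → d)) ∨ on) → v) ∧ v)))) ∧ ((¬(e ∧ v)) → (((¬w) → ((e → (v ∧ e)) ∧ v ∧ e)) ∧ (w → (((((¬(v → d)) ↔ (v → d)) ∨ e) → v) ∧ v))))


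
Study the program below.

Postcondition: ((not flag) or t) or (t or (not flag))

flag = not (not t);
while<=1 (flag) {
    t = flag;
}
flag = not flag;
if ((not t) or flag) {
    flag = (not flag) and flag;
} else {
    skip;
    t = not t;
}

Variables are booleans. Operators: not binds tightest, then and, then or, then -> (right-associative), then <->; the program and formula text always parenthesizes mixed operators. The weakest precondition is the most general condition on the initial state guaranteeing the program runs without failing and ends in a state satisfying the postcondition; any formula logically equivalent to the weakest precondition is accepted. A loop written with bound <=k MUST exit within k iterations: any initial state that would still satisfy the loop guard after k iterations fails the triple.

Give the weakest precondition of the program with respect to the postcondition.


Working backward. After the program, the postcondition ((not flag) or t) or (t or (not flag)) must hold; in canonical form it is (not flag) or t.
Then branch requires true; else branch requires (not flag) or (not t).
Before the if: (not ((not t) or flag)) -> ((not flag) or (not t))
Before flag := not flag: (not ((not t) or (not flag))) -> (flag or (not t))
Before the loop (bound <=1), unroll the exhaustion recursion (WP_0 = exit-now case; WP_j = one more guarded iteration, up to j = 1):
  WP_0: (not flag) and ((not ((not t) or (not flag))) -> (flag or (not t)))
  WP_1: (flag -> (not flag)) and ((not flag) -> ((not ((not t) or (not flag))) -> (flag or (not t))))
So before the loop: (flag -> (not flag)) and ((not flag) -> ((not ((not t) or (not flag))) -> (flag or (not t))))
Before flag := not (not t): t -> (not t)
Answer: WP = t -> (not t)


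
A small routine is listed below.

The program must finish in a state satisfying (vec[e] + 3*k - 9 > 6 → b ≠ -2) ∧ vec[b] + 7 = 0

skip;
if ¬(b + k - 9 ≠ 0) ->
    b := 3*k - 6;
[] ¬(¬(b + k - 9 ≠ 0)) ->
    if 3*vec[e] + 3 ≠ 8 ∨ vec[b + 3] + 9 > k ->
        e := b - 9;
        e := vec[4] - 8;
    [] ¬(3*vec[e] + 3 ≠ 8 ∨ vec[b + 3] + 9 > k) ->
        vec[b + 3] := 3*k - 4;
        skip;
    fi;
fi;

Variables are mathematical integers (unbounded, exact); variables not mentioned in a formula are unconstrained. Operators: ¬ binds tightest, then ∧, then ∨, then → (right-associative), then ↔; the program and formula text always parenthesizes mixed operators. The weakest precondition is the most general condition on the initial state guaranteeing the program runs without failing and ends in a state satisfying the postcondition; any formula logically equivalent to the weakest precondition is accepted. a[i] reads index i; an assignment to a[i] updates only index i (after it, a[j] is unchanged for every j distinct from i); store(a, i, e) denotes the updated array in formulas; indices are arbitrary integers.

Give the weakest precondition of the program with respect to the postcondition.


Working backward. After the program, the postcondition (vec[e] + 3*k - 9 > 6 → b ≠ -2) ∧ vec[b] + 7 = 0 must hold; in canonical form it is (vec[e] + 3*k > 15 → b ≠ -2) ∧ vec[b] = -7.
Then branch requires (vec[e] + 3*k > 15 → 3*k ≠ 4) ∧ vec[3*k - 6] = -7; else branch requires ((3*vec[e] ≠ 5 ∨ vec[b + 3] > k - 9) → ((vec[vec[4] - 8] + 3*k > 15 → b ≠ -2) ∧ vec[b] = -7)) ∧ ((¬(3*vec[e] ≠ 5 ∨ vec[b + 3] > k - 9)) → ((store(vec, b + 3, 3*k - 4)[e] + 3*k > 15 → b ≠ -2) ∧ store(vec, b + 3, 3*k - 4)[b] = -7)).
Before the if: ((¬(b + k ≠ 9)) → ((vec[e] + 3*k > 15 → 3*k ≠ 4) ∧ vec[3*k - 6] = -7)) ∧ (b + k ≠ 9 → (((3*vec[e] ≠ 5 ∨ vec[b + 3] > k - 9) → ((vec[vec[4] - 8] + 3*k > 15 → b ≠ -2) ∧ vec[b] = -7)) ∧ ((¬(3*vec[e] ≠ 5 ∨ vec[b + 3] > k - 9)) → ((store(vec, b + 3, 3*k - 4)[e] + 3*k > 15 → b ≠ -2) ∧ store(vec, b + 3, 3*k - 4)[b] = -7))))
Before skip: ((¬(b + k ≠ 9)) → ((vec[e] + 3*k > 15 → 3*k ≠ 4) ∧ vec[3*k - 6] = -7)) ∧ (b + k ≠ 9 → (((3*vec[e] ≠ 5 ∨ vec[b + 3] > k - 9) → ((vec[vec[4] - 8] + 3*k > 15 → b ≠ -2) ∧ vec[b] = -7)) ∧ ((¬(3*vec[e] ≠ 5 ∨ vec[b + 3] > k - 9)) → ((store(vec, b + 3, 3*k - 4)[e] + 3*k > 15 → b ≠ -2) ∧ store(vec, b + 3, 3*k - 4)[b] = -7))))
Answer: WP = ((¬(b + k ≠ 9)) → ((vec[e] + 3*k > 15 → 3*k ≠ 4) ∧ vec[3*k - 6] = -7)) ∧ (b + k ≠ 9 → (((3*vec[e] ≠ 5 ∨ vec[b + 3] > k - 9) → ((vec[vec[4] - 8] + 3*k > 15 → b ≠ -2) ∧ vec[b] = -7)) ∧ ((¬(3*vec[e] ≠ 5 ∨ vec[b + 3] > k - 9)) → ((store(vec, b + 3, 3*k - 4)[e] + 3*k > 15 → b ≠ -2) ∧ store(vec, b + 3, 3*k - 4)[b] = -7))))


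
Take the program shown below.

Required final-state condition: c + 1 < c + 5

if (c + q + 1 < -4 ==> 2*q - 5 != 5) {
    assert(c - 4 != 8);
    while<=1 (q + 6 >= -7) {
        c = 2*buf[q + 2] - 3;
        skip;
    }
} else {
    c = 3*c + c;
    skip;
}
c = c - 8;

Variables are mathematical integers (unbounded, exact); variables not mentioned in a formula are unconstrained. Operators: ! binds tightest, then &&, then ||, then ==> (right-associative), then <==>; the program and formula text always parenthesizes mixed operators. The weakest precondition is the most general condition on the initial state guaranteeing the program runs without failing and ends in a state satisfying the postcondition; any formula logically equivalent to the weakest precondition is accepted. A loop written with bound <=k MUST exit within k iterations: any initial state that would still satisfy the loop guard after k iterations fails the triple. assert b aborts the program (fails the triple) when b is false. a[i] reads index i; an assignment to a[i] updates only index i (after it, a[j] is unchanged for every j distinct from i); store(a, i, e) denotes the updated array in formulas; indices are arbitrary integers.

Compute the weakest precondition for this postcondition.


Working backward. After the program, the postcondition c + 1 < c + 5 must hold; in canonical form it is true.
Before c := c - 8: true
Then branch requires c != 12 && (q >= -13 ==> (!(q >= -13))); else branch requires true.
Before the if: (c + q < -5 ==> 2*q != 10) ==> (c != 12 && (q >= -13 ==> (!(q >= -13))))
Answer: WP = (c + q < -5 ==> 2*q != 10) ==> (c != 12 && (q >= -13 ==> (!(q >= -13))))


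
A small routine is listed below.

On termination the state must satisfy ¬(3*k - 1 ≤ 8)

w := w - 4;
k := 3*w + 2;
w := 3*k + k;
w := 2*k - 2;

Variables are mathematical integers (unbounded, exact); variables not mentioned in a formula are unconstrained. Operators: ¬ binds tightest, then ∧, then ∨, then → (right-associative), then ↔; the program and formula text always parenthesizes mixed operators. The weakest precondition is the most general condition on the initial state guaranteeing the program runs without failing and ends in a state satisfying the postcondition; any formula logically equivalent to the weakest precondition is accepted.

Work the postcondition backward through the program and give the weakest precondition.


Working backward. After the program, the postcondition ¬(3*k - 1 ≤ 8) must hold; in canonical form it is ¬(3*k ≤ 9).
Before w := 2*k - 2: ¬(3*k ≤ 9)
Before w := 3*k + k: ¬(3*k ≤ 9)
Before k := 3*w + 2: ¬(9*w ≤ 3)
Before w := w - 4: ¬(9*w ≤ 39)
Answer: WP = ¬(9*w ≤ 39)


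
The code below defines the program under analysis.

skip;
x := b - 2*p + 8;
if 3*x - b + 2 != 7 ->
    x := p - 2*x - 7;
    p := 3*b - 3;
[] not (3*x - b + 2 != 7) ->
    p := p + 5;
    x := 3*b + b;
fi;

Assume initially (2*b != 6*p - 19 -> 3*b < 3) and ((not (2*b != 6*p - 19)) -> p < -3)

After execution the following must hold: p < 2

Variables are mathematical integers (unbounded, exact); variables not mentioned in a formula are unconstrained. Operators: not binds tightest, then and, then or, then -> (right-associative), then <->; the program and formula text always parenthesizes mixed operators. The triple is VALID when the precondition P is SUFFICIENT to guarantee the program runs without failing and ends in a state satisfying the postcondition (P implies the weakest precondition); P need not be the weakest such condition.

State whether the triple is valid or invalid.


Working backward. After the program, p < 2 must hold.
Then branch requires 3*b < 5; else branch requires p < -3.
Before the if: (3*x != b + 5 -> 3*b < 5) and ((not (3*x != b + 5)) -> p < -3)
Before x := b - 2*p + 8: (2*b != 6*p - 19 -> 3*b < 5) and ((not (2*b != 6*p - 19)) -> p < -3)
Before skip: (2*b != 6*p - 19 -> 3*b < 5) and ((not (2*b != 6*p - 19)) -> p < -3)
The weakest precondition is (2*b != 6*p - 19 -> 3*b < 5) and ((not (2*b != 6*p - 19)) -> p < -3).
Check whether (2*b != 6*p - 19 -> 3*b < 3) and ((not (2*b != 6*p - 19)) -> p < -3) implies it.
Every state satisfying the precondition satisfies the weakest precondition: the implication holds.
Answer: valid


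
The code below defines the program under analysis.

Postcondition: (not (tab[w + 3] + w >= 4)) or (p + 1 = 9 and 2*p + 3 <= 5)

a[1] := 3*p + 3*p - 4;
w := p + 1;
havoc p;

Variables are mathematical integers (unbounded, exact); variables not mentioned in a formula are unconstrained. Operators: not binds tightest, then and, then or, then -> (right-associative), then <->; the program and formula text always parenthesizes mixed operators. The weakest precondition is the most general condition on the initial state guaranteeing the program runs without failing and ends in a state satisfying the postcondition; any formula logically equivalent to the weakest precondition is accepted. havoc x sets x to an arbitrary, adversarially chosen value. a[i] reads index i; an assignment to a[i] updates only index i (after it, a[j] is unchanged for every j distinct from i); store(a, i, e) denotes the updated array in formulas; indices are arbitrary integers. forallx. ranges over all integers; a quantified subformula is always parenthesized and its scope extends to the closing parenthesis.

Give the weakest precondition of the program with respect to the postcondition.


Working backward. After the program, the postcondition (not (tab[w + 3] + w >= 4)) or (p + 1 = 9 and 2*p + 3 <= 5) must hold; in canonical form it is (not (tab[w + 3] + w >= 4)) or (p = 8 and 2*p <= 2).
Before havoc p: forall p_1. ((not (tab[w + 3] + w >= 4)) or (p_1 = 8 and 2*p_1 <= 2))
Before w := p + 1: forall p_1. ((not (tab[p + 4] + p >= 3)) or (p_1 = 8 and 2*p_1 <= 2))
Before a[1] := 3*p + 3*p - 4: forall p_1. ((not (tab[p + 4] + p >= 3)) or (p_1 = 8 and 2*p_1 <= 2))
Answer: WP = forall p_1. ((not (tab[p + 4] + p >= 3)) or (p_1 = 8 and 2*p_1 <= 2))


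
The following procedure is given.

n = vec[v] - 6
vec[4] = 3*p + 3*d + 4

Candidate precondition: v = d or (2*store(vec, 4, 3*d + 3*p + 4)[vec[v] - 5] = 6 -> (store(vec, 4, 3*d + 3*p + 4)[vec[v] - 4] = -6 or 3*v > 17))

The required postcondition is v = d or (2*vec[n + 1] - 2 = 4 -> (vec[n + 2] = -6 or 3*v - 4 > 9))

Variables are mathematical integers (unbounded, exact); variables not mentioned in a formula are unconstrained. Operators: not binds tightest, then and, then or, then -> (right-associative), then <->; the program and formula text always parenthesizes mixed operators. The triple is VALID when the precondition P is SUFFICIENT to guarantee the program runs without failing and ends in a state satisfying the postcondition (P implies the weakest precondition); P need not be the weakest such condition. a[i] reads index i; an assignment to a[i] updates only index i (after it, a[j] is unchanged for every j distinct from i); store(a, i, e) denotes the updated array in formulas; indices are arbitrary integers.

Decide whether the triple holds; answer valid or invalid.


Working backward. After the program, the postcondition v = d or (2*vec[n + 1] - 2 = 4 -> (vec[n + 2] = -6 or 3*v - 4 > 9)) must hold; in canonical form it is v = d or (2*vec[n + 1] = 6 -> (vec[n + 2] = -6 or 3*v > 13)).
Before vec[4] := 3*p + 3*d + 4: v = d or (2*store(vec, 4, 3*d + 3*p + 4)[n + 1] = 6 -> (store(vec, 4, 3*d + 3*p + 4)[n + 2] = -6 or 3*v > 13))
Before n := vec[v] - 6: v = d or (2*store(vec, 4, 3*d + 3*p + 4)[vec[v] - 5] = 6 -> (store(vec, 4, 3*d + 3*p + 4)[vec[v] - 4] = -6 or 3*v > 13))
The weakest precondition is v = d or (2*store(vec, 4, 3*d + 3*p + 4)[vec[v] - 5] = 6 -> (store(vec, 4, 3*d + 3*p + 4)[vec[v] - 4] = -6 or 3*v > 13)).
Check whether v = d or (2*store(vec, 4, 3*d + 3*p + 4)[vec[v] - 5] = 6 -> (store(vec, 4, 3*d + 3*p + 4)[vec[v] - 4] = -6 or 3*v > 17)) implies it.
Every state satisfying the precondition satisfies the weakest precondition: the implication holds.
Answer: valid


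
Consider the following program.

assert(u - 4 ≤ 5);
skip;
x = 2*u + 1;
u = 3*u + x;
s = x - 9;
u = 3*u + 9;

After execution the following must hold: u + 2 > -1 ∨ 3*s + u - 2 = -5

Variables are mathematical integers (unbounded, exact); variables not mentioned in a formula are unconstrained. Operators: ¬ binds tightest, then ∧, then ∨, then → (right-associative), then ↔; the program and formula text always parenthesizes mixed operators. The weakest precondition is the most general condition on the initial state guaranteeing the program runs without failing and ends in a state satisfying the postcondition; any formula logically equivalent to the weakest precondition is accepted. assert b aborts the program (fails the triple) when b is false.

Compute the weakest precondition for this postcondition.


Working backward. After the program, the postcondition u + 2 > -1 ∨ 3*s + u - 2 = -5 must hold; in canonical form it is u > -3 ∨ 3*s + u = -3.
Before u := 3*u + 9: 3*u > -12 ∨ 3*s + 3*u = -12
Before s := x - 9: 3*u > -12 ∨ 3*u + 3*x = 15
Before u := 3*u + x: 9*u + 3*x > -12 ∨ 9*u + 6*x = 15
Before x := 2*u + 1: 15*u > -15 ∨ 21*u = 9
Before skip: 15*u > -15 ∨ 21*u = 9
Before assert u - 4 ≤ 5: u ≤ 9 ∧ (15*u > -15 ∨ 21*u = 9)
Answer: WP = u ≤ 9 ∧ (15*u > -15 ∨ 21*u = 9)


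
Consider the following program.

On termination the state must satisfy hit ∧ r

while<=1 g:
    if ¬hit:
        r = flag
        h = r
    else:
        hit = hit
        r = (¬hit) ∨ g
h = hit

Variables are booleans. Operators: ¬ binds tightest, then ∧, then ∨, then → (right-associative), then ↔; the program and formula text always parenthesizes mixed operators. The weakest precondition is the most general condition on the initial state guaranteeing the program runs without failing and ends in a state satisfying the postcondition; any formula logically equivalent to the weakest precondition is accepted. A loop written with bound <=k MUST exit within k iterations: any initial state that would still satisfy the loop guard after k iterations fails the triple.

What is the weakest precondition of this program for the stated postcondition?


Working backward. After the program, hit ∧ r must hold.
Before h := hit: hit ∧ r
Before the loop (bound <=1), unroll the exhaustion recursion (WP_0 = exit-now case; WP_j = one more guarded iteration, up to j = 1):
  WP_0: (¬g) ∧ hit ∧ r
  WP_1: (g → (((¬hit) → ((¬g) ∧ hit ∧ flag)) ∧ (hit → ((¬g) ∧ hit ∧ ((¬hit) ∨ g))))) ∧ ((¬g) → (hit ∧ r))
So before the loop: (g → (((¬hit) → ((¬g) ∧ hit ∧ flag)) ∧ (hit → ((¬g) ∧ hit ∧ ((¬hit) ∨ g))))) ∧ ((¬g) → (hit ∧ r))
Answer: WP = (g → (((¬hit) → ((¬g) ∧ hit ∧ flag)) ∧ (hit → ((¬g) ∧ hit ∧ ((¬hit) ∨ g))))) ∧ ((¬g) → (hit ∧ r))


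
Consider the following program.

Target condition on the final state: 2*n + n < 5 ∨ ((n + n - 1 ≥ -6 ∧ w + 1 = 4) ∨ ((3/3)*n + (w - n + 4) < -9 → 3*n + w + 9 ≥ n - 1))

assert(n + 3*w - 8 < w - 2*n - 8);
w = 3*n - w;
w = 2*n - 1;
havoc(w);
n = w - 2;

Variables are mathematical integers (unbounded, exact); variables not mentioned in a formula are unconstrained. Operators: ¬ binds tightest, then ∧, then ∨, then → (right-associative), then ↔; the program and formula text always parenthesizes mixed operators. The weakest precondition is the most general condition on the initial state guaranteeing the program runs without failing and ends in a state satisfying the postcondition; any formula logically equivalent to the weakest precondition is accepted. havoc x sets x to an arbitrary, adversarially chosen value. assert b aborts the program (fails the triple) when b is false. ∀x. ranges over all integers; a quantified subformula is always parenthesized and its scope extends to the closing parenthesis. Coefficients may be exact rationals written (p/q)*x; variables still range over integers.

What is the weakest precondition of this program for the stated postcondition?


Working backward. After the program, the postcondition 2*n + n < 5 ∨ ((n + n - 1 ≥ -6 ∧ w + 1 = 4) ∨ ((3/3)*n + (w - n + 4) < -9 → 3*n + w + 9 ≥ n - 1)) must hold; in canonical form it is 3*n < 5 ∨ (2*n ≥ -5 ∧ w = 3) ∨ (w < -13 → 2*n + w ≥ -10).
Before n := w - 2: 3*w < 11 ∨ (2*w ≥ -1 ∧ w = 3) ∨ (w < -13 → 3*w ≥ -6)
Before havoc w: ∀w_1. (3*w_1 < 11 ∨ (2*w_1 ≥ -1 ∧ w_1 = 3) ∨ (w_1 < -13 → 3*w_1 ≥ -6))
Before w := 2*n - 1: ∀w_1. (3*w_1 < 11 ∨ (2*w_1 ≥ -1 ∧ w_1 = 3) ∨ (w_1 < -13 → 3*w_1 ≥ -6))
Before w := 3*n - w: ∀w_1. (3*w_1 < 11 ∨ (2*w_1 ≥ -1 ∧ w_1 = 3) ∨ (w_1 < -13 → 3*w_1 ≥ -6))
Before assert n + 3*w - 8 < w - 2*n - 8: 3*n + 2*w < 0 ∧ (∀w_1. (3*w_1 < 11 ∨ (2*w_1 ≥ -1 ∧ w_1 = 3) ∨ (w_1 < -13 → 3*w_1 ≥ -6)))
Answer: WP = 3*n + 2*w < 0 ∧ (∀w_1. (3*w_1 < 11 ∨ (2*w_1 ≥ -1 ∧ w_1 = 3) ∨ (w_1 < -13 → 3*w_1 ≥ -6)))


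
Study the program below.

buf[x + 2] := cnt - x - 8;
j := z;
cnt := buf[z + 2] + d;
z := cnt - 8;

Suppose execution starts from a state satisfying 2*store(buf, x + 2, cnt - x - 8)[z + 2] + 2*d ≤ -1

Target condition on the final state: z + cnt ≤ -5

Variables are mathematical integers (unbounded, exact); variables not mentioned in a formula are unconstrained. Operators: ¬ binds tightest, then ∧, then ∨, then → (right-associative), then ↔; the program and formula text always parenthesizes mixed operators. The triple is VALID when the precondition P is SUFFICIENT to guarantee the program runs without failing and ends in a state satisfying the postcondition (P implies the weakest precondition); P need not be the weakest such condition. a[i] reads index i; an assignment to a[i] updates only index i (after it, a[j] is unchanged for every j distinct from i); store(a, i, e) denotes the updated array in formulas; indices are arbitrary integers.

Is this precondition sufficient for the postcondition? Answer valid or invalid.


Working backward. After the program, the postcondition z + cnt ≤ -5 must hold; in canonical form it is cnt + z ≤ -5.
Before z := cnt - 8: 2*cnt ≤ 3
Before cnt := buf[z + 2] + d: 2*buf[z + 2] + 2*d ≤ 3
Before j := z: 2*buf[z + 2] + 2*d ≤ 3
Before buf[x + 2] := cnt - x - 8: 2*store(buf, x + 2, cnt - x - 8)[z + 2] + 2*d ≤ 3
The weakest precondition is 2*store(buf, x + 2, cnt - x - 8)[z + 2] + 2*d ≤ 3.
Check whether 2*store(buf, x + 2, cnt - x - 8)[z + 2] + 2*d ≤ -1 implies it.
Every state satisfying the precondition satisfies the weakest precondition: the implication holds.
Answer: valid


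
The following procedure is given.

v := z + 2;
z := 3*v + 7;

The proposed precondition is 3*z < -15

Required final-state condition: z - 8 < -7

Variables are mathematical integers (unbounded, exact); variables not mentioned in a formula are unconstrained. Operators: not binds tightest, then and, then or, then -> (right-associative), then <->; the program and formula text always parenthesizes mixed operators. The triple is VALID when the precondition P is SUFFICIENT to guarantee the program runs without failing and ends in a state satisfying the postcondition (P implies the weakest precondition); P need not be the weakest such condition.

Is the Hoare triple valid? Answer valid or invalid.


Working backward. After the program, the postcondition z - 8 < -7 must hold; in canonical form it is z < 1.
Before z := 3*v + 7: 3*v < -6
Before v := z + 2: 3*z < -12
The weakest precondition is 3*z < -12.
Check whether 3*z < -15 implies it.
Every state satisfying the precondition satisfies the weakest precondition: the implication holds.
Answer: valid


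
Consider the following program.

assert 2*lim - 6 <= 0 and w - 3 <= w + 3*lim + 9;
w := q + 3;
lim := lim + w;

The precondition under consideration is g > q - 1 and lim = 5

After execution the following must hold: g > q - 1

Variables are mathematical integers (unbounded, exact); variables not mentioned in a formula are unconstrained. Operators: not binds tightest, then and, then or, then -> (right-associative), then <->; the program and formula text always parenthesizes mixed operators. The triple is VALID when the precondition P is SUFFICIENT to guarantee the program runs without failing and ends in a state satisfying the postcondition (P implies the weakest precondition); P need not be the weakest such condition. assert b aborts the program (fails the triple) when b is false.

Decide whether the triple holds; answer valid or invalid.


Working backward. After the program, g > q - 1 must hold.
Before lim := lim + w: g > q - 1
Before w := q + 3: g > q - 1
Before assert 2*lim - 6 <= 0 and w - 3 <= w + 3*lim + 9: 2*lim <= 6 and 3*lim >= -12 and g > q - 1
The weakest precondition is 2*lim <= 6 and 3*lim >= -12 and g > q - 1.
Check whether g > q - 1 and lim = 5 implies it.
Countermodel: at the initial state g = 1, lim = 5, q = 1, the precondition holds but the weakest precondition fails.
Answer: invalid


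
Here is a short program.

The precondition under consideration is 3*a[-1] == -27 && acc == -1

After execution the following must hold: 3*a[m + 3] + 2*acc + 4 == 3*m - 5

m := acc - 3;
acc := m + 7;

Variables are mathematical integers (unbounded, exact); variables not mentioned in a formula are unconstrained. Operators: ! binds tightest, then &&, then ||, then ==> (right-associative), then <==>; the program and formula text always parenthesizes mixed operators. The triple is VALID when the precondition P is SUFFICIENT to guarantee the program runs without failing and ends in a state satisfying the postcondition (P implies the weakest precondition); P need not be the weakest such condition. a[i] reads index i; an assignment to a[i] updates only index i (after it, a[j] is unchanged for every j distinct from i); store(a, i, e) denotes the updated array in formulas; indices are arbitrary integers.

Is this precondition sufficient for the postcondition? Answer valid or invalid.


Working backward. After the program, the postcondition 3*a[m + 3] + 2*acc + 4 == 3*m - 5 must hold; in canonical form it is 3*a[m + 3] + 2*acc == 3*m - 9.
Before acc := m + 7: 3*a[m + 3] == m - 23
Before m := acc - 3: 3*a[acc] == acc - 26
The weakest precondition is 3*a[acc] == acc - 26.
Check whether 3*a[-1] == -27 && acc == -1 implies it.
Every state satisfying the precondition satisfies the weakest precondition: the implication holds.
Answer: valid


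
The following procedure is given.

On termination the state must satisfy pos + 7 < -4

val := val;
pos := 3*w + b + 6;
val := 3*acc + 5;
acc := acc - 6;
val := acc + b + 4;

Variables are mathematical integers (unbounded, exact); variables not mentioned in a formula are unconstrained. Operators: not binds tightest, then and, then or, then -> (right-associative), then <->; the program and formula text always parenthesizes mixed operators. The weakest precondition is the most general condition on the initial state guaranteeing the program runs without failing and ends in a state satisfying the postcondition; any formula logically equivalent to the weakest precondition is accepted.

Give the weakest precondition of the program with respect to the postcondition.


Working backward. After the program, the postcondition pos + 7 < -4 must hold; in canonical form it is pos < -11.
Before val := acc + b + 4: pos < -11
Before acc := acc - 6: pos < -11
Before val := 3*acc + 5: pos < -11
Before pos := 3*w + b + 6: b + 3*w < -17
Before val := val: b + 3*w < -17
Answer: WP = b + 3*w < -17


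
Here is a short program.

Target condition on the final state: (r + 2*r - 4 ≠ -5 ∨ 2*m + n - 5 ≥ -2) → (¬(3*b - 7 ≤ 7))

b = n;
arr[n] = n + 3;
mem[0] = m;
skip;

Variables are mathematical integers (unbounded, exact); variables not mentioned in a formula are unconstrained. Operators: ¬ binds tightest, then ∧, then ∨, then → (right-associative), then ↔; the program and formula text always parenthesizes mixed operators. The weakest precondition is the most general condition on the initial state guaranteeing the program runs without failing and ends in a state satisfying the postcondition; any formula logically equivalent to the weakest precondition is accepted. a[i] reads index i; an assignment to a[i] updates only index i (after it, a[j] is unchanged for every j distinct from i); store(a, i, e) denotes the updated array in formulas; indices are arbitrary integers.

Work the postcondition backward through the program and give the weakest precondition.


Working backward. After the program, the postcondition (r + 2*r - 4 ≠ -5 ∨ 2*m + n - 5 ≥ -2) → (¬(3*b - 7 ≤ 7)) must hold; in canonical form it is (3*r ≠ -1 ∨ 2*m + n ≥ 3) → (¬(3*b ≤ 14)).
Before skip: (3*r ≠ -1 ∨ 2*m + n ≥ 3) → (¬(3*b ≤ 14))
Before mem[0] := m: (3*r ≠ -1 ∨ 2*m + n ≥ 3) → (¬(3*b ≤ 14))
Before arr[n] := n + 3: (3*r ≠ -1 ∨ 2*m + n ≥ 3) → (¬(3*b ≤ 14))
Before b := n: (3*r ≠ -1 ∨ 2*m + n ≥ 3) → (¬(3*n ≤ 14))
Answer: WP = (3*r ≠ -1 ∨ 2*m + n ≥ 3) → (¬(3*n ≤ 14))


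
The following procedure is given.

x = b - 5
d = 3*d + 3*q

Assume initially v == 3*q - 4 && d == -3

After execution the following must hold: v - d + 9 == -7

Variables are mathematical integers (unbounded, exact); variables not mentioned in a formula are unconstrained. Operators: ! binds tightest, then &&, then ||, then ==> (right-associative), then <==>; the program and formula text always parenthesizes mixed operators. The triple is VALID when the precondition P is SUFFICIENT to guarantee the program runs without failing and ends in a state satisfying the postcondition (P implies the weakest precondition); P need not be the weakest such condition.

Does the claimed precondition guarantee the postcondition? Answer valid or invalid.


Working backward. After the program, the postcondition v - d + 9 == -7 must hold; in canonical form it is v == d - 16.
Before d := 3*d + 3*q: v == 3*d + 3*q - 16
Before x := b - 5: v == 3*d + 3*q - 16
The weakest precondition is v == 3*d + 3*q - 16.
Check whether v == 3*q - 4 && d == -3 implies it.
Countermodel: at the initial state d = -3, q = 0, v = -4, the precondition holds but the weakest precondition fails.
Answer: invalid


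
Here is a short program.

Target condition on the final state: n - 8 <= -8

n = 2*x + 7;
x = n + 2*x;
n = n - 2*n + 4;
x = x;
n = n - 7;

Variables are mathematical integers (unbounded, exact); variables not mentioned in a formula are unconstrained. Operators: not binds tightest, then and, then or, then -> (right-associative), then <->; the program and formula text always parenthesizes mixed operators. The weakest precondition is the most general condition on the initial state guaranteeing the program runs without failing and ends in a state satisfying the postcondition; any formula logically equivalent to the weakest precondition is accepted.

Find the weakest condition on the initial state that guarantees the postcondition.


Working backward. After the program, the postcondition n - 8 <= -8 must hold; in canonical form it is n <= 0.
Before n := n - 7: n <= 7
Before x := x: n <= 7
Before n := n - 2*n + 4: n >= -3
Before x := n + 2*x: n >= -3
Before n := 2*x + 7: 2*x >= -10
Answer: WP = 2*x >= -10


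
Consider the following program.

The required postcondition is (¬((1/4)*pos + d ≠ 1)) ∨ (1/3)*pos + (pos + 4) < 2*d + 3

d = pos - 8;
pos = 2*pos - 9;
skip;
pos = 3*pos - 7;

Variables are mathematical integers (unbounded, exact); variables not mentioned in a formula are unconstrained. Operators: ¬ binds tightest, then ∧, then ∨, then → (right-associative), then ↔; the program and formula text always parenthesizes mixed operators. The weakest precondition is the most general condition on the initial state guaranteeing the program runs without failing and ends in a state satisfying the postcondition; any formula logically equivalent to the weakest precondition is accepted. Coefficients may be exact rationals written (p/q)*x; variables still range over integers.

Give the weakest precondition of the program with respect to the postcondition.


Working backward. After the program, the postcondition (¬((1/4)*pos + d ≠ 1)) ∨ (1/3)*pos + (pos + 4) < 2*d + 3 must hold; in canonical form it is (¬(d + (1/4)*pos ≠ 1)) ∨ (4/3)*pos < 2*d - 1.
Before pos := 3*pos - 7: (¬(d + (3/4)*pos ≠ 11/4)) ∨ 4*pos < 2*d + 25/3
Before skip: (¬(d + (3/4)*pos ≠ 11/4)) ∨ 4*pos < 2*d + 25/3
Before pos := 2*pos - 9: (¬(d + (3/2)*pos ≠ 19/2)) ∨ 8*pos < 2*d + 133/3
Before d := pos - 8: (¬((5/2)*pos ≠ 35/2)) ∨ 6*pos < 85/3
Answer: WP = (¬((5/2)*pos ≠ 35/2)) ∨ 6*pos < 85/3


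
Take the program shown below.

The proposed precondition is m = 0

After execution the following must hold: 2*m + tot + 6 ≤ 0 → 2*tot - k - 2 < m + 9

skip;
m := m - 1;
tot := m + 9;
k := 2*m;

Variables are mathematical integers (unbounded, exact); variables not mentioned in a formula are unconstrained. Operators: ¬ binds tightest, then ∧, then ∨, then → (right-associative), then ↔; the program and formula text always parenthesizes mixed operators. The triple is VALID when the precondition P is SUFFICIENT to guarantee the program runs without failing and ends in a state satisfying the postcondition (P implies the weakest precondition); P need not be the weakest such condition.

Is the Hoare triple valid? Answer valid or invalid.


Working backward. After the program, the postcondition 2*m + tot + 6 ≤ 0 → 2*tot - k - 2 < m + 9 must hold; in canonical form it is 2*m + tot ≤ -6 → 2*tot < k + m + 11.
Before k := 2*m: 2*m + tot ≤ -6 → 2*tot < 3*m + 11
Before tot := m + 9: 3*m ≤ -15 → m > 7
Before m := m - 1: 3*m ≤ -12 → m > 8
Before skip: 3*m ≤ -12 → m > 8
The weakest precondition is 3*m ≤ -12 → m > 8.
Check whether m = 0 implies it.
Every state satisfying the precondition satisfies the weakest precondition: the implication holds.
Answer: valid


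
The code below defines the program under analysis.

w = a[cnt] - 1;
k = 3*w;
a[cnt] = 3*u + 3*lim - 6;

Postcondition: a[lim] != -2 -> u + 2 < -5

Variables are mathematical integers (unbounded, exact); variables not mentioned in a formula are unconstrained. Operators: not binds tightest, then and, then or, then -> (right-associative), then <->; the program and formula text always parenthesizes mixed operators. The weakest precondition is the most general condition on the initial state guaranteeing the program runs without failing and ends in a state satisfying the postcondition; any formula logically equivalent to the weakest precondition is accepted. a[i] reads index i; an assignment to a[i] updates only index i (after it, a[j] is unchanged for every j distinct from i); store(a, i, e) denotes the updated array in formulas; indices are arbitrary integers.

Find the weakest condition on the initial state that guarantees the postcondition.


Working backward. After the program, the postcondition a[lim] != -2 -> u + 2 < -5 must hold; in canonical form it is a[lim] != -2 -> u < -7.
Before a[cnt] := 3*u + 3*lim - 6: store(a, cnt, 3*lim + 3*u - 6)[lim] != -2 -> u < -7
Before k := 3*w: store(a, cnt, 3*lim + 3*u - 6)[lim] != -2 -> u < -7
Before w := a[cnt] - 1: store(a, cnt, 3*lim + 3*u - 6)[lim] != -2 -> u < -7
Answer: WP = store(a, cnt, 3*lim + 3*u - 6)[lim] != -2 -> u < -7


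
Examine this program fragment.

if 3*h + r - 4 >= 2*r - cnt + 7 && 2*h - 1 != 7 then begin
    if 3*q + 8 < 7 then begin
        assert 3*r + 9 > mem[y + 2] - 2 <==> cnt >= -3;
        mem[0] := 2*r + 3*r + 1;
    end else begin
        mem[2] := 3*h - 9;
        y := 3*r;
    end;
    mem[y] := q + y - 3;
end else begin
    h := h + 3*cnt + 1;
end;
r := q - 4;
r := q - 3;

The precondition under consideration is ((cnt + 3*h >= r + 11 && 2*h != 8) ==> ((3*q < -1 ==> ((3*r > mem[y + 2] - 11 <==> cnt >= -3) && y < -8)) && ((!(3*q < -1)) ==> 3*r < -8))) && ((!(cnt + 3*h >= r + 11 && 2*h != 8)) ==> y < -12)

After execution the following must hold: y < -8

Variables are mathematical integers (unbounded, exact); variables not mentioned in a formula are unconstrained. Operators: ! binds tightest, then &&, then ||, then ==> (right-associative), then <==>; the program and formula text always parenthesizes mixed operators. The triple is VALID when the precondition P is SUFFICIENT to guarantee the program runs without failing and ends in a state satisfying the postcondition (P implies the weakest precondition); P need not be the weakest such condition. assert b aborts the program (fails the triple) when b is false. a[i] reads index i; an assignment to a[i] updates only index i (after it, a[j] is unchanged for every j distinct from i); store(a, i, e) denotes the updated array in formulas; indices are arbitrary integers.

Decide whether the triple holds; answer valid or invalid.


Working backward. After the program, y < -8 must hold.
Before r := q - 3: y < -8
Before r := q - 4: y < -8
Then branch requires (3*q < -1 ==> ((3*r > mem[y + 2] - 11 <==> cnt >= -3) && y < -8)) && ((!(3*q < -1)) ==> 3*r < -8); else branch requires y < -8.
Before the if: ((cnt + 3*h >= r + 11 && 2*h != 8) ==> ((3*q < -1 ==> ((3*r > mem[y + 2] - 11 <==> cnt >= -3) && y < -8)) && ((!(3*q < -1)) ==> 3*r < -8))) && ((!(cnt + 3*h >= r + 11 && 2*h != 8)) ==> y < -8)
The weakest precondition is ((cnt + 3*h >= r + 11 && 2*h != 8) ==> ((3*q < -1 ==> ((3*r > mem[y + 2] - 11 <==> cnt >= -3) && y < -8)) && ((!(3*q < -1)) ==> 3*r < -8))) && ((!(cnt + 3*h >= r + 11 && 2*h != 8)) ==> y < -8).
Check whether ((cnt + 3*h >= r + 11 && 2*h != 8) ==> ((3*q < -1 ==> ((3*r > mem[y + 2] - 11 <==> cnt >= -3) && y < -8)) && ((!(3*q < -1)) ==> 3*r < -8))) && ((!(cnt + 3*h >= r + 11 && 2*h != 8)) ==> y < -12) implies it.
Every state satisfying the precondition satisfies the weakest precondition: the implication holds.
Answer: valid


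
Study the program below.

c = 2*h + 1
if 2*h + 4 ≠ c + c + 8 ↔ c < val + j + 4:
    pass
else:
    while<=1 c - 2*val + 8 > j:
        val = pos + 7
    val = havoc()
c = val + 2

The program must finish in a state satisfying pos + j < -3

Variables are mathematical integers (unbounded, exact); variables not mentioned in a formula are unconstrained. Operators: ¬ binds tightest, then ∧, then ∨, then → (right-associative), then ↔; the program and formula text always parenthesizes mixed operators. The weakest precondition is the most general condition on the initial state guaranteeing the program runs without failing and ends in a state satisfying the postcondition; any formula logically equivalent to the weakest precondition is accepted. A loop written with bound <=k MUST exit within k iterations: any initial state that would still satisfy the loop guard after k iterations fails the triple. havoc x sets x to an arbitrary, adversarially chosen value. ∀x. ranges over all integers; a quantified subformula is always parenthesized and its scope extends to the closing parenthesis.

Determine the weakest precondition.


Working backward. After the program, the postcondition pos + j < -3 must hold; in canonical form it is j + pos < -3.
Before c := val + 2: j + pos < -3
Then branch requires j + pos < -3; else branch requires (c > j + 2*val - 8 → ((¬(c > j + 2*pos + 6)) ∧ j + pos < -3)) ∧ ((¬(c > j + 2*val - 8)) → j + pos < -3).
Before the if: ((2*h ≠ 2*c + 4 ↔ c < j + val + 4) → j + pos < -3) ∧ ((¬(2*h ≠ 2*c + 4 ↔ c < j + val + 4)) → ((c > j + 2*val - 8 → ((¬(c > j + 2*pos + 6)) ∧ j + pos < -3)) ∧ ((¬(c > j + 2*val - 8)) → j + pos < -3)))
Before c := 2*h + 1: ((2*h ≠ -6 ↔ 2*h < j + val + 3) → j + pos < -3) ∧ ((¬(2*h ≠ -6 ↔ 2*h < j + val + 3)) → ((2*h > j + 2*val - 9 → ((¬(2*h > j + 2*pos + 5)) ∧ j + pos < -3)) ∧ ((¬(2*h > j + 2*val - 9)) → j + pos < -3)))
Answer: WP = ((2*h ≠ -6 ↔ 2*h < j + val + 3) → j + pos < -3) ∧ ((¬(2*h ≠ -6 ↔ 2*h < j + val + 3)) → ((2*h > j + 2*val - 9 → ((¬(2*h > j + 2*pos + 5)) ∧ j + pos < -3)) ∧ ((¬(2*h > j + 2*val - 9)) → j + pos < -3)))


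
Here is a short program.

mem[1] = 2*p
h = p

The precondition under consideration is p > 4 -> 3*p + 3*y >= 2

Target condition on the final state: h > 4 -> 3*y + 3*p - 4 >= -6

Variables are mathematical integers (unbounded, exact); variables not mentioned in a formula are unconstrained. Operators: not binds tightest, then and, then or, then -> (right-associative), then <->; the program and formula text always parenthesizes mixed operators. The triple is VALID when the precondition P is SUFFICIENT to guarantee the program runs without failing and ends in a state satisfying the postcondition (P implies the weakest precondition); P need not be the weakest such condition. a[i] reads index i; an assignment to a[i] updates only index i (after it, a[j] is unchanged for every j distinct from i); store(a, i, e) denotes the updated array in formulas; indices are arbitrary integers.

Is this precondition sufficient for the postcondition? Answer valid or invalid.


Working backward. After the program, the postcondition h > 4 -> 3*y + 3*p - 4 >= -6 must hold; in canonical form it is h > 4 -> 3*p + 3*y >= -2.
Before h := p: p > 4 -> 3*p + 3*y >= -2
Before mem[1] := 2*p: p > 4 -> 3*p + 3*y >= -2
The weakest precondition is p > 4 -> 3*p + 3*y >= -2.
Check whether p > 4 -> 3*p + 3*y >= 2 implies it.
Every state satisfying the precondition satisfies the weakest precondition: the implication holds.
Answer: valid


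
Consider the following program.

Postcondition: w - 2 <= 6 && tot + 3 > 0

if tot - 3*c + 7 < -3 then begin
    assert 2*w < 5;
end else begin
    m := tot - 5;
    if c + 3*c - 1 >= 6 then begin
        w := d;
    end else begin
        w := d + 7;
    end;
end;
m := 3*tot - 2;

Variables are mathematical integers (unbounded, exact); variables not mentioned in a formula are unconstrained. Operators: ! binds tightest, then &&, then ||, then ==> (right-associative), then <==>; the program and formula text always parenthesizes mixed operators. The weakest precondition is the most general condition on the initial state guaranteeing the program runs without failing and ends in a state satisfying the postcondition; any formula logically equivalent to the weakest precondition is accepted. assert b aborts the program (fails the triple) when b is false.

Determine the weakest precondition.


Working backward. After the program, the postcondition w - 2 <= 6 && tot + 3 > 0 must hold; in canonical form it is w <= 8 && tot > -3.
Before m := 3*tot - 2: w <= 8 && tot > -3
Then branch requires 2*w < 5 && w <= 8 && tot > -3; else branch requires (4*c >= 7 ==> (d <= 8 && tot > -3)) && ((!(4*c >= 7)) ==> (d <= 1 && tot > -3)).
Before the if: (tot < 3*c - 10 ==> (2*w < 5 && w <= 8 && tot > -3)) && ((!(tot < 3*c - 10)) ==> ((4*c >= 7 ==> (d <= 8 && tot > -3)) && ((!(4*c >= 7)) ==> (d <= 1 && tot > -3))))
Answer: WP = (tot < 3*c - 10 ==> (2*w < 5 && w <= 8 && tot > -3)) && ((!(tot < 3*c - 10)) ==> ((4*c >= 7 ==> (d <= 8 && tot > -3)) && ((!(4*c >= 7)) ==> (d <= 1 && tot > -3))))
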